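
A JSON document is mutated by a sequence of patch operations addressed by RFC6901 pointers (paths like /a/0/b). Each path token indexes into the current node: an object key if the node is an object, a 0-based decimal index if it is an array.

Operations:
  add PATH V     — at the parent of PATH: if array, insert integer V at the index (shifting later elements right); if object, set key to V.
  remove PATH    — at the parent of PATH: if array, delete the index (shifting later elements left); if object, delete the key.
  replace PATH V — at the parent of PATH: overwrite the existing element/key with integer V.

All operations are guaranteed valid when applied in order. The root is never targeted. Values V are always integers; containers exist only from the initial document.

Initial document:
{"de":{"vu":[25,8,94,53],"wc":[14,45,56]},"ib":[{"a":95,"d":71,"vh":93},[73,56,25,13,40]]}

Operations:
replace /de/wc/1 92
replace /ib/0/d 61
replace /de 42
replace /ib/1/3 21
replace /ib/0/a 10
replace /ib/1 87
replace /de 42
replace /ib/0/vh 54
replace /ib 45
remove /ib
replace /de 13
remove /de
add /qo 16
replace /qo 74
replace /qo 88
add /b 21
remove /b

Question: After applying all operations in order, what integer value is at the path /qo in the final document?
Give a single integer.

After op 1 (replace /de/wc/1 92): {"de":{"vu":[25,8,94,53],"wc":[14,92,56]},"ib":[{"a":95,"d":71,"vh":93},[73,56,25,13,40]]}
After op 2 (replace /ib/0/d 61): {"de":{"vu":[25,8,94,53],"wc":[14,92,56]},"ib":[{"a":95,"d":61,"vh":93},[73,56,25,13,40]]}
After op 3 (replace /de 42): {"de":42,"ib":[{"a":95,"d":61,"vh":93},[73,56,25,13,40]]}
After op 4 (replace /ib/1/3 21): {"de":42,"ib":[{"a":95,"d":61,"vh":93},[73,56,25,21,40]]}
After op 5 (replace /ib/0/a 10): {"de":42,"ib":[{"a":10,"d":61,"vh":93},[73,56,25,21,40]]}
After op 6 (replace /ib/1 87): {"de":42,"ib":[{"a":10,"d":61,"vh":93},87]}
After op 7 (replace /de 42): {"de":42,"ib":[{"a":10,"d":61,"vh":93},87]}
After op 8 (replace /ib/0/vh 54): {"de":42,"ib":[{"a":10,"d":61,"vh":54},87]}
After op 9 (replace /ib 45): {"de":42,"ib":45}
After op 10 (remove /ib): {"de":42}
After op 11 (replace /de 13): {"de":13}
After op 12 (remove /de): {}
After op 13 (add /qo 16): {"qo":16}
After op 14 (replace /qo 74): {"qo":74}
After op 15 (replace /qo 88): {"qo":88}
After op 16 (add /b 21): {"b":21,"qo":88}
After op 17 (remove /b): {"qo":88}
Value at /qo: 88

Answer: 88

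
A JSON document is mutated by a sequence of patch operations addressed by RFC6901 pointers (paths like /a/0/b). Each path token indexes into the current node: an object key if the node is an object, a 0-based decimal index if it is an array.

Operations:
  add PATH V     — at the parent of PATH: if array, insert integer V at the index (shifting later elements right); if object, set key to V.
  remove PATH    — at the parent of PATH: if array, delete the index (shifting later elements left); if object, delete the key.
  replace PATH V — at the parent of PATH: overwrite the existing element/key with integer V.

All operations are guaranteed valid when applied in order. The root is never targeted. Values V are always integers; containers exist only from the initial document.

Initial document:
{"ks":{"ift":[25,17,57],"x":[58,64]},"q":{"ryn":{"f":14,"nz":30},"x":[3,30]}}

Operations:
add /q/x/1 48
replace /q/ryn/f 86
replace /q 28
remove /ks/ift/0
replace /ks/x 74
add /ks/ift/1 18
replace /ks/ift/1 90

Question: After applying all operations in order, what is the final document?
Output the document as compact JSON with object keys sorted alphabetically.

Answer: {"ks":{"ift":[17,90,57],"x":74},"q":28}

Derivation:
After op 1 (add /q/x/1 48): {"ks":{"ift":[25,17,57],"x":[58,64]},"q":{"ryn":{"f":14,"nz":30},"x":[3,48,30]}}
After op 2 (replace /q/ryn/f 86): {"ks":{"ift":[25,17,57],"x":[58,64]},"q":{"ryn":{"f":86,"nz":30},"x":[3,48,30]}}
After op 3 (replace /q 28): {"ks":{"ift":[25,17,57],"x":[58,64]},"q":28}
After op 4 (remove /ks/ift/0): {"ks":{"ift":[17,57],"x":[58,64]},"q":28}
After op 5 (replace /ks/x 74): {"ks":{"ift":[17,57],"x":74},"q":28}
After op 6 (add /ks/ift/1 18): {"ks":{"ift":[17,18,57],"x":74},"q":28}
After op 7 (replace /ks/ift/1 90): {"ks":{"ift":[17,90,57],"x":74},"q":28}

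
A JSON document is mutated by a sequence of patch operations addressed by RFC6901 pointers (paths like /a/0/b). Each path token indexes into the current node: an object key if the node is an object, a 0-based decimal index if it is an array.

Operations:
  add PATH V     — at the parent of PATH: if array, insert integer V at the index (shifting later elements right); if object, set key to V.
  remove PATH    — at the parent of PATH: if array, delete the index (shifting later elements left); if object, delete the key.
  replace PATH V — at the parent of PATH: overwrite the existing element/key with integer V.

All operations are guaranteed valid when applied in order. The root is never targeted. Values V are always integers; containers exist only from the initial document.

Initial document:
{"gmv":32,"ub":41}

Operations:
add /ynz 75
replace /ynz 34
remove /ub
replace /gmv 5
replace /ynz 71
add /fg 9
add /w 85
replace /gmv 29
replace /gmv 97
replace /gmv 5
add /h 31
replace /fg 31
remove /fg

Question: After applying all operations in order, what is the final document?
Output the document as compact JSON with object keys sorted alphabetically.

After op 1 (add /ynz 75): {"gmv":32,"ub":41,"ynz":75}
After op 2 (replace /ynz 34): {"gmv":32,"ub":41,"ynz":34}
After op 3 (remove /ub): {"gmv":32,"ynz":34}
After op 4 (replace /gmv 5): {"gmv":5,"ynz":34}
After op 5 (replace /ynz 71): {"gmv":5,"ynz":71}
After op 6 (add /fg 9): {"fg":9,"gmv":5,"ynz":71}
After op 7 (add /w 85): {"fg":9,"gmv":5,"w":85,"ynz":71}
After op 8 (replace /gmv 29): {"fg":9,"gmv":29,"w":85,"ynz":71}
After op 9 (replace /gmv 97): {"fg":9,"gmv":97,"w":85,"ynz":71}
After op 10 (replace /gmv 5): {"fg":9,"gmv":5,"w":85,"ynz":71}
After op 11 (add /h 31): {"fg":9,"gmv":5,"h":31,"w":85,"ynz":71}
After op 12 (replace /fg 31): {"fg":31,"gmv":5,"h":31,"w":85,"ynz":71}
After op 13 (remove /fg): {"gmv":5,"h":31,"w":85,"ynz":71}

Answer: {"gmv":5,"h":31,"w":85,"ynz":71}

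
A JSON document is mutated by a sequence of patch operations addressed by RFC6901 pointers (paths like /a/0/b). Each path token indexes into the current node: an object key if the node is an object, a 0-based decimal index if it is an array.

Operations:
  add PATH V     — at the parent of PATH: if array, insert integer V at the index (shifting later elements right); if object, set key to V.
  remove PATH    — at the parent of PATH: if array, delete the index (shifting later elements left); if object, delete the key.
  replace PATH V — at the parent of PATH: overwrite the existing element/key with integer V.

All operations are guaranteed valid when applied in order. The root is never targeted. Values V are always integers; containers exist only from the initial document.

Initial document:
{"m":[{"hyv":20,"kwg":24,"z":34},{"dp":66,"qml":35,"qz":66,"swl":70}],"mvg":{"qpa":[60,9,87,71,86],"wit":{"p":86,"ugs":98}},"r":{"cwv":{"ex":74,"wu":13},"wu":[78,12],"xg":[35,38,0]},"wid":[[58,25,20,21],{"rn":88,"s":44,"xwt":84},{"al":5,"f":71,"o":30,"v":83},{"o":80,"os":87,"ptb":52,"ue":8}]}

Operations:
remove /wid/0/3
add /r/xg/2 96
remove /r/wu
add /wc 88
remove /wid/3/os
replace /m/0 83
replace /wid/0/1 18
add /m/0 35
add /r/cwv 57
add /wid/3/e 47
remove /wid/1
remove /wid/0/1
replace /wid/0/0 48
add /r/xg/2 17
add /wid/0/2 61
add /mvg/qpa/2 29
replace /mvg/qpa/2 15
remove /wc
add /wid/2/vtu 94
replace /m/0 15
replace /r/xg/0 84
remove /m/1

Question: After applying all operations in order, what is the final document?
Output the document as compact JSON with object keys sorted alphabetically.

After op 1 (remove /wid/0/3): {"m":[{"hyv":20,"kwg":24,"z":34},{"dp":66,"qml":35,"qz":66,"swl":70}],"mvg":{"qpa":[60,9,87,71,86],"wit":{"p":86,"ugs":98}},"r":{"cwv":{"ex":74,"wu":13},"wu":[78,12],"xg":[35,38,0]},"wid":[[58,25,20],{"rn":88,"s":44,"xwt":84},{"al":5,"f":71,"o":30,"v":83},{"o":80,"os":87,"ptb":52,"ue":8}]}
After op 2 (add /r/xg/2 96): {"m":[{"hyv":20,"kwg":24,"z":34},{"dp":66,"qml":35,"qz":66,"swl":70}],"mvg":{"qpa":[60,9,87,71,86],"wit":{"p":86,"ugs":98}},"r":{"cwv":{"ex":74,"wu":13},"wu":[78,12],"xg":[35,38,96,0]},"wid":[[58,25,20],{"rn":88,"s":44,"xwt":84},{"al":5,"f":71,"o":30,"v":83},{"o":80,"os":87,"ptb":52,"ue":8}]}
After op 3 (remove /r/wu): {"m":[{"hyv":20,"kwg":24,"z":34},{"dp":66,"qml":35,"qz":66,"swl":70}],"mvg":{"qpa":[60,9,87,71,86],"wit":{"p":86,"ugs":98}},"r":{"cwv":{"ex":74,"wu":13},"xg":[35,38,96,0]},"wid":[[58,25,20],{"rn":88,"s":44,"xwt":84},{"al":5,"f":71,"o":30,"v":83},{"o":80,"os":87,"ptb":52,"ue":8}]}
After op 4 (add /wc 88): {"m":[{"hyv":20,"kwg":24,"z":34},{"dp":66,"qml":35,"qz":66,"swl":70}],"mvg":{"qpa":[60,9,87,71,86],"wit":{"p":86,"ugs":98}},"r":{"cwv":{"ex":74,"wu":13},"xg":[35,38,96,0]},"wc":88,"wid":[[58,25,20],{"rn":88,"s":44,"xwt":84},{"al":5,"f":71,"o":30,"v":83},{"o":80,"os":87,"ptb":52,"ue":8}]}
After op 5 (remove /wid/3/os): {"m":[{"hyv":20,"kwg":24,"z":34},{"dp":66,"qml":35,"qz":66,"swl":70}],"mvg":{"qpa":[60,9,87,71,86],"wit":{"p":86,"ugs":98}},"r":{"cwv":{"ex":74,"wu":13},"xg":[35,38,96,0]},"wc":88,"wid":[[58,25,20],{"rn":88,"s":44,"xwt":84},{"al":5,"f":71,"o":30,"v":83},{"o":80,"ptb":52,"ue":8}]}
After op 6 (replace /m/0 83): {"m":[83,{"dp":66,"qml":35,"qz":66,"swl":70}],"mvg":{"qpa":[60,9,87,71,86],"wit":{"p":86,"ugs":98}},"r":{"cwv":{"ex":74,"wu":13},"xg":[35,38,96,0]},"wc":88,"wid":[[58,25,20],{"rn":88,"s":44,"xwt":84},{"al":5,"f":71,"o":30,"v":83},{"o":80,"ptb":52,"ue":8}]}
After op 7 (replace /wid/0/1 18): {"m":[83,{"dp":66,"qml":35,"qz":66,"swl":70}],"mvg":{"qpa":[60,9,87,71,86],"wit":{"p":86,"ugs":98}},"r":{"cwv":{"ex":74,"wu":13},"xg":[35,38,96,0]},"wc":88,"wid":[[58,18,20],{"rn":88,"s":44,"xwt":84},{"al":5,"f":71,"o":30,"v":83},{"o":80,"ptb":52,"ue":8}]}
After op 8 (add /m/0 35): {"m":[35,83,{"dp":66,"qml":35,"qz":66,"swl":70}],"mvg":{"qpa":[60,9,87,71,86],"wit":{"p":86,"ugs":98}},"r":{"cwv":{"ex":74,"wu":13},"xg":[35,38,96,0]},"wc":88,"wid":[[58,18,20],{"rn":88,"s":44,"xwt":84},{"al":5,"f":71,"o":30,"v":83},{"o":80,"ptb":52,"ue":8}]}
After op 9 (add /r/cwv 57): {"m":[35,83,{"dp":66,"qml":35,"qz":66,"swl":70}],"mvg":{"qpa":[60,9,87,71,86],"wit":{"p":86,"ugs":98}},"r":{"cwv":57,"xg":[35,38,96,0]},"wc":88,"wid":[[58,18,20],{"rn":88,"s":44,"xwt":84},{"al":5,"f":71,"o":30,"v":83},{"o":80,"ptb":52,"ue":8}]}
After op 10 (add /wid/3/e 47): {"m":[35,83,{"dp":66,"qml":35,"qz":66,"swl":70}],"mvg":{"qpa":[60,9,87,71,86],"wit":{"p":86,"ugs":98}},"r":{"cwv":57,"xg":[35,38,96,0]},"wc":88,"wid":[[58,18,20],{"rn":88,"s":44,"xwt":84},{"al":5,"f":71,"o":30,"v":83},{"e":47,"o":80,"ptb":52,"ue":8}]}
After op 11 (remove /wid/1): {"m":[35,83,{"dp":66,"qml":35,"qz":66,"swl":70}],"mvg":{"qpa":[60,9,87,71,86],"wit":{"p":86,"ugs":98}},"r":{"cwv":57,"xg":[35,38,96,0]},"wc":88,"wid":[[58,18,20],{"al":5,"f":71,"o":30,"v":83},{"e":47,"o":80,"ptb":52,"ue":8}]}
After op 12 (remove /wid/0/1): {"m":[35,83,{"dp":66,"qml":35,"qz":66,"swl":70}],"mvg":{"qpa":[60,9,87,71,86],"wit":{"p":86,"ugs":98}},"r":{"cwv":57,"xg":[35,38,96,0]},"wc":88,"wid":[[58,20],{"al":5,"f":71,"o":30,"v":83},{"e":47,"o":80,"ptb":52,"ue":8}]}
After op 13 (replace /wid/0/0 48): {"m":[35,83,{"dp":66,"qml":35,"qz":66,"swl":70}],"mvg":{"qpa":[60,9,87,71,86],"wit":{"p":86,"ugs":98}},"r":{"cwv":57,"xg":[35,38,96,0]},"wc":88,"wid":[[48,20],{"al":5,"f":71,"o":30,"v":83},{"e":47,"o":80,"ptb":52,"ue":8}]}
After op 14 (add /r/xg/2 17): {"m":[35,83,{"dp":66,"qml":35,"qz":66,"swl":70}],"mvg":{"qpa":[60,9,87,71,86],"wit":{"p":86,"ugs":98}},"r":{"cwv":57,"xg":[35,38,17,96,0]},"wc":88,"wid":[[48,20],{"al":5,"f":71,"o":30,"v":83},{"e":47,"o":80,"ptb":52,"ue":8}]}
After op 15 (add /wid/0/2 61): {"m":[35,83,{"dp":66,"qml":35,"qz":66,"swl":70}],"mvg":{"qpa":[60,9,87,71,86],"wit":{"p":86,"ugs":98}},"r":{"cwv":57,"xg":[35,38,17,96,0]},"wc":88,"wid":[[48,20,61],{"al":5,"f":71,"o":30,"v":83},{"e":47,"o":80,"ptb":52,"ue":8}]}
After op 16 (add /mvg/qpa/2 29): {"m":[35,83,{"dp":66,"qml":35,"qz":66,"swl":70}],"mvg":{"qpa":[60,9,29,87,71,86],"wit":{"p":86,"ugs":98}},"r":{"cwv":57,"xg":[35,38,17,96,0]},"wc":88,"wid":[[48,20,61],{"al":5,"f":71,"o":30,"v":83},{"e":47,"o":80,"ptb":52,"ue":8}]}
After op 17 (replace /mvg/qpa/2 15): {"m":[35,83,{"dp":66,"qml":35,"qz":66,"swl":70}],"mvg":{"qpa":[60,9,15,87,71,86],"wit":{"p":86,"ugs":98}},"r":{"cwv":57,"xg":[35,38,17,96,0]},"wc":88,"wid":[[48,20,61],{"al":5,"f":71,"o":30,"v":83},{"e":47,"o":80,"ptb":52,"ue":8}]}
After op 18 (remove /wc): {"m":[35,83,{"dp":66,"qml":35,"qz":66,"swl":70}],"mvg":{"qpa":[60,9,15,87,71,86],"wit":{"p":86,"ugs":98}},"r":{"cwv":57,"xg":[35,38,17,96,0]},"wid":[[48,20,61],{"al":5,"f":71,"o":30,"v":83},{"e":47,"o":80,"ptb":52,"ue":8}]}
After op 19 (add /wid/2/vtu 94): {"m":[35,83,{"dp":66,"qml":35,"qz":66,"swl":70}],"mvg":{"qpa":[60,9,15,87,71,86],"wit":{"p":86,"ugs":98}},"r":{"cwv":57,"xg":[35,38,17,96,0]},"wid":[[48,20,61],{"al":5,"f":71,"o":30,"v":83},{"e":47,"o":80,"ptb":52,"ue":8,"vtu":94}]}
After op 20 (replace /m/0 15): {"m":[15,83,{"dp":66,"qml":35,"qz":66,"swl":70}],"mvg":{"qpa":[60,9,15,87,71,86],"wit":{"p":86,"ugs":98}},"r":{"cwv":57,"xg":[35,38,17,96,0]},"wid":[[48,20,61],{"al":5,"f":71,"o":30,"v":83},{"e":47,"o":80,"ptb":52,"ue":8,"vtu":94}]}
After op 21 (replace /r/xg/0 84): {"m":[15,83,{"dp":66,"qml":35,"qz":66,"swl":70}],"mvg":{"qpa":[60,9,15,87,71,86],"wit":{"p":86,"ugs":98}},"r":{"cwv":57,"xg":[84,38,17,96,0]},"wid":[[48,20,61],{"al":5,"f":71,"o":30,"v":83},{"e":47,"o":80,"ptb":52,"ue":8,"vtu":94}]}
After op 22 (remove /m/1): {"m":[15,{"dp":66,"qml":35,"qz":66,"swl":70}],"mvg":{"qpa":[60,9,15,87,71,86],"wit":{"p":86,"ugs":98}},"r":{"cwv":57,"xg":[84,38,17,96,0]},"wid":[[48,20,61],{"al":5,"f":71,"o":30,"v":83},{"e":47,"o":80,"ptb":52,"ue":8,"vtu":94}]}

Answer: {"m":[15,{"dp":66,"qml":35,"qz":66,"swl":70}],"mvg":{"qpa":[60,9,15,87,71,86],"wit":{"p":86,"ugs":98}},"r":{"cwv":57,"xg":[84,38,17,96,0]},"wid":[[48,20,61],{"al":5,"f":71,"o":30,"v":83},{"e":47,"o":80,"ptb":52,"ue":8,"vtu":94}]}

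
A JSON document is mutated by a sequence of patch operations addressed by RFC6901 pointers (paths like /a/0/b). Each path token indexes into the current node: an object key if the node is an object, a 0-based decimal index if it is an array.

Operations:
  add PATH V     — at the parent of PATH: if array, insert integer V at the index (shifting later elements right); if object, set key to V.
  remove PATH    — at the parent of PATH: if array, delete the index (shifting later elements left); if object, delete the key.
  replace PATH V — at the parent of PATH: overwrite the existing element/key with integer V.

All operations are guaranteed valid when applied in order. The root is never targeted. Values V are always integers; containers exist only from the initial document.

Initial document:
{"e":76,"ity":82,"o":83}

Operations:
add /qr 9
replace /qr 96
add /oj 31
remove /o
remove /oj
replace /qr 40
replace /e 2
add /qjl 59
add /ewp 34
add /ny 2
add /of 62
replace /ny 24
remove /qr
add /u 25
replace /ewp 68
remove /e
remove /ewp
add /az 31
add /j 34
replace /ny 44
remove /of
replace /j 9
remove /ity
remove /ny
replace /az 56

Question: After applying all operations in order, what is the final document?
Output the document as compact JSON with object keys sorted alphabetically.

Answer: {"az":56,"j":9,"qjl":59,"u":25}

Derivation:
After op 1 (add /qr 9): {"e":76,"ity":82,"o":83,"qr":9}
After op 2 (replace /qr 96): {"e":76,"ity":82,"o":83,"qr":96}
After op 3 (add /oj 31): {"e":76,"ity":82,"o":83,"oj":31,"qr":96}
After op 4 (remove /o): {"e":76,"ity":82,"oj":31,"qr":96}
After op 5 (remove /oj): {"e":76,"ity":82,"qr":96}
After op 6 (replace /qr 40): {"e":76,"ity":82,"qr":40}
After op 7 (replace /e 2): {"e":2,"ity":82,"qr":40}
After op 8 (add /qjl 59): {"e":2,"ity":82,"qjl":59,"qr":40}
After op 9 (add /ewp 34): {"e":2,"ewp":34,"ity":82,"qjl":59,"qr":40}
After op 10 (add /ny 2): {"e":2,"ewp":34,"ity":82,"ny":2,"qjl":59,"qr":40}
After op 11 (add /of 62): {"e":2,"ewp":34,"ity":82,"ny":2,"of":62,"qjl":59,"qr":40}
After op 12 (replace /ny 24): {"e":2,"ewp":34,"ity":82,"ny":24,"of":62,"qjl":59,"qr":40}
After op 13 (remove /qr): {"e":2,"ewp":34,"ity":82,"ny":24,"of":62,"qjl":59}
After op 14 (add /u 25): {"e":2,"ewp":34,"ity":82,"ny":24,"of":62,"qjl":59,"u":25}
After op 15 (replace /ewp 68): {"e":2,"ewp":68,"ity":82,"ny":24,"of":62,"qjl":59,"u":25}
After op 16 (remove /e): {"ewp":68,"ity":82,"ny":24,"of":62,"qjl":59,"u":25}
After op 17 (remove /ewp): {"ity":82,"ny":24,"of":62,"qjl":59,"u":25}
After op 18 (add /az 31): {"az":31,"ity":82,"ny":24,"of":62,"qjl":59,"u":25}
After op 19 (add /j 34): {"az":31,"ity":82,"j":34,"ny":24,"of":62,"qjl":59,"u":25}
After op 20 (replace /ny 44): {"az":31,"ity":82,"j":34,"ny":44,"of":62,"qjl":59,"u":25}
After op 21 (remove /of): {"az":31,"ity":82,"j":34,"ny":44,"qjl":59,"u":25}
After op 22 (replace /j 9): {"az":31,"ity":82,"j":9,"ny":44,"qjl":59,"u":25}
After op 23 (remove /ity): {"az":31,"j":9,"ny":44,"qjl":59,"u":25}
After op 24 (remove /ny): {"az":31,"j":9,"qjl":59,"u":25}
After op 25 (replace /az 56): {"az":56,"j":9,"qjl":59,"u":25}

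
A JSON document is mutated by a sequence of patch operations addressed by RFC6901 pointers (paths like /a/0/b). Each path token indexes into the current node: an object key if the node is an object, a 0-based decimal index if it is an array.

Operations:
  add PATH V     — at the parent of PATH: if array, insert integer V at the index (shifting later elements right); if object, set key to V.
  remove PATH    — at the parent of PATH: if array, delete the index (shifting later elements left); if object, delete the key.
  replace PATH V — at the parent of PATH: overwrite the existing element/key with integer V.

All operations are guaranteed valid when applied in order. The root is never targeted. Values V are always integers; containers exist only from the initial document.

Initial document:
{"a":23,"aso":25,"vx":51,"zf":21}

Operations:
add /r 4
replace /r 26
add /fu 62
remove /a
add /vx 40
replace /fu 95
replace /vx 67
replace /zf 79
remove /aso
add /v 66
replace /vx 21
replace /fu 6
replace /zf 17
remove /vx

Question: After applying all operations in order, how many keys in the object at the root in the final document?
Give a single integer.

Answer: 4

Derivation:
After op 1 (add /r 4): {"a":23,"aso":25,"r":4,"vx":51,"zf":21}
After op 2 (replace /r 26): {"a":23,"aso":25,"r":26,"vx":51,"zf":21}
After op 3 (add /fu 62): {"a":23,"aso":25,"fu":62,"r":26,"vx":51,"zf":21}
After op 4 (remove /a): {"aso":25,"fu":62,"r":26,"vx":51,"zf":21}
After op 5 (add /vx 40): {"aso":25,"fu":62,"r":26,"vx":40,"zf":21}
After op 6 (replace /fu 95): {"aso":25,"fu":95,"r":26,"vx":40,"zf":21}
After op 7 (replace /vx 67): {"aso":25,"fu":95,"r":26,"vx":67,"zf":21}
After op 8 (replace /zf 79): {"aso":25,"fu":95,"r":26,"vx":67,"zf":79}
After op 9 (remove /aso): {"fu":95,"r":26,"vx":67,"zf":79}
After op 10 (add /v 66): {"fu":95,"r":26,"v":66,"vx":67,"zf":79}
After op 11 (replace /vx 21): {"fu":95,"r":26,"v":66,"vx":21,"zf":79}
After op 12 (replace /fu 6): {"fu":6,"r":26,"v":66,"vx":21,"zf":79}
After op 13 (replace /zf 17): {"fu":6,"r":26,"v":66,"vx":21,"zf":17}
After op 14 (remove /vx): {"fu":6,"r":26,"v":66,"zf":17}
Size at the root: 4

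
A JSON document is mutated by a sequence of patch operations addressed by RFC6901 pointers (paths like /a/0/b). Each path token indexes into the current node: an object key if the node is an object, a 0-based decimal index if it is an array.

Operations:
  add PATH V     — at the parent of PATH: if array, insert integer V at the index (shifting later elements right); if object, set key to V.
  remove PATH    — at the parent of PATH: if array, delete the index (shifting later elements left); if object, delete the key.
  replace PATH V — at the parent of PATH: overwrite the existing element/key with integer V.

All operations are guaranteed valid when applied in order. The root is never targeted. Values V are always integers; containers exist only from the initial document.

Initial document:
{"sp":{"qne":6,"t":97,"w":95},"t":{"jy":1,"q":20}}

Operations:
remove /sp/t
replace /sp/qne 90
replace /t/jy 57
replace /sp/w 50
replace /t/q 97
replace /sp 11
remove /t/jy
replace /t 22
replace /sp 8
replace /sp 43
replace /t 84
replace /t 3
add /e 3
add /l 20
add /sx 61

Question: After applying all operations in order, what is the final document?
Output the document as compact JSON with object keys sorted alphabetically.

After op 1 (remove /sp/t): {"sp":{"qne":6,"w":95},"t":{"jy":1,"q":20}}
After op 2 (replace /sp/qne 90): {"sp":{"qne":90,"w":95},"t":{"jy":1,"q":20}}
After op 3 (replace /t/jy 57): {"sp":{"qne":90,"w":95},"t":{"jy":57,"q":20}}
After op 4 (replace /sp/w 50): {"sp":{"qne":90,"w":50},"t":{"jy":57,"q":20}}
After op 5 (replace /t/q 97): {"sp":{"qne":90,"w":50},"t":{"jy":57,"q":97}}
After op 6 (replace /sp 11): {"sp":11,"t":{"jy":57,"q":97}}
After op 7 (remove /t/jy): {"sp":11,"t":{"q":97}}
After op 8 (replace /t 22): {"sp":11,"t":22}
After op 9 (replace /sp 8): {"sp":8,"t":22}
After op 10 (replace /sp 43): {"sp":43,"t":22}
After op 11 (replace /t 84): {"sp":43,"t":84}
After op 12 (replace /t 3): {"sp":43,"t":3}
After op 13 (add /e 3): {"e":3,"sp":43,"t":3}
After op 14 (add /l 20): {"e":3,"l":20,"sp":43,"t":3}
After op 15 (add /sx 61): {"e":3,"l":20,"sp":43,"sx":61,"t":3}

Answer: {"e":3,"l":20,"sp":43,"sx":61,"t":3}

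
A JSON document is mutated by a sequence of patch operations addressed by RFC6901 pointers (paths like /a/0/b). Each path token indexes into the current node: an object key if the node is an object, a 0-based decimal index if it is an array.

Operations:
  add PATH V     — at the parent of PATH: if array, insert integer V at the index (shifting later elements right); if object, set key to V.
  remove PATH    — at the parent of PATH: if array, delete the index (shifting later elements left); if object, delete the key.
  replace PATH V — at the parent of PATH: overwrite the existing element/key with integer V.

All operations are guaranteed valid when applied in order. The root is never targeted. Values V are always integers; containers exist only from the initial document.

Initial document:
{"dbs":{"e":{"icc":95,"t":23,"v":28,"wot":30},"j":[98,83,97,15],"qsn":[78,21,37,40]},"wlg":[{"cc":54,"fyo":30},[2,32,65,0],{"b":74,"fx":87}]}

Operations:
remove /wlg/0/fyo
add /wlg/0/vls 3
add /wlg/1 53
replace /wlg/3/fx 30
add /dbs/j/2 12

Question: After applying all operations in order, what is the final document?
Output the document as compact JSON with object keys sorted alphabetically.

After op 1 (remove /wlg/0/fyo): {"dbs":{"e":{"icc":95,"t":23,"v":28,"wot":30},"j":[98,83,97,15],"qsn":[78,21,37,40]},"wlg":[{"cc":54},[2,32,65,0],{"b":74,"fx":87}]}
After op 2 (add /wlg/0/vls 3): {"dbs":{"e":{"icc":95,"t":23,"v":28,"wot":30},"j":[98,83,97,15],"qsn":[78,21,37,40]},"wlg":[{"cc":54,"vls":3},[2,32,65,0],{"b":74,"fx":87}]}
After op 3 (add /wlg/1 53): {"dbs":{"e":{"icc":95,"t":23,"v":28,"wot":30},"j":[98,83,97,15],"qsn":[78,21,37,40]},"wlg":[{"cc":54,"vls":3},53,[2,32,65,0],{"b":74,"fx":87}]}
After op 4 (replace /wlg/3/fx 30): {"dbs":{"e":{"icc":95,"t":23,"v":28,"wot":30},"j":[98,83,97,15],"qsn":[78,21,37,40]},"wlg":[{"cc":54,"vls":3},53,[2,32,65,0],{"b":74,"fx":30}]}
After op 5 (add /dbs/j/2 12): {"dbs":{"e":{"icc":95,"t":23,"v":28,"wot":30},"j":[98,83,12,97,15],"qsn":[78,21,37,40]},"wlg":[{"cc":54,"vls":3},53,[2,32,65,0],{"b":74,"fx":30}]}

Answer: {"dbs":{"e":{"icc":95,"t":23,"v":28,"wot":30},"j":[98,83,12,97,15],"qsn":[78,21,37,40]},"wlg":[{"cc":54,"vls":3},53,[2,32,65,0],{"b":74,"fx":30}]}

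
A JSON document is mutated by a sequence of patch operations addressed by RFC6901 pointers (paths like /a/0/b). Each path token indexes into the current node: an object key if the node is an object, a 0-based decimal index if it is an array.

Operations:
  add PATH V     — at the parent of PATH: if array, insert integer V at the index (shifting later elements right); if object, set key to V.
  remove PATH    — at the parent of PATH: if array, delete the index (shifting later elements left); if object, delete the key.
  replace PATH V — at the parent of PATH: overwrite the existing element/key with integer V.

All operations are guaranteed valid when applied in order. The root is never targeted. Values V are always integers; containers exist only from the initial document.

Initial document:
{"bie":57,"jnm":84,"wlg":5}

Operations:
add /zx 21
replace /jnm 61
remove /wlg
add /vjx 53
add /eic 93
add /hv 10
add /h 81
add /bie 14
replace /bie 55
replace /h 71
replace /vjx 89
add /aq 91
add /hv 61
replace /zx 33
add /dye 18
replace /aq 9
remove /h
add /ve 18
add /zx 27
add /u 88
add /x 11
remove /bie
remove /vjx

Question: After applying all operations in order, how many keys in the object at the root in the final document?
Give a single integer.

Answer: 9

Derivation:
After op 1 (add /zx 21): {"bie":57,"jnm":84,"wlg":5,"zx":21}
After op 2 (replace /jnm 61): {"bie":57,"jnm":61,"wlg":5,"zx":21}
After op 3 (remove /wlg): {"bie":57,"jnm":61,"zx":21}
After op 4 (add /vjx 53): {"bie":57,"jnm":61,"vjx":53,"zx":21}
After op 5 (add /eic 93): {"bie":57,"eic":93,"jnm":61,"vjx":53,"zx":21}
After op 6 (add /hv 10): {"bie":57,"eic":93,"hv":10,"jnm":61,"vjx":53,"zx":21}
After op 7 (add /h 81): {"bie":57,"eic":93,"h":81,"hv":10,"jnm":61,"vjx":53,"zx":21}
After op 8 (add /bie 14): {"bie":14,"eic":93,"h":81,"hv":10,"jnm":61,"vjx":53,"zx":21}
After op 9 (replace /bie 55): {"bie":55,"eic":93,"h":81,"hv":10,"jnm":61,"vjx":53,"zx":21}
After op 10 (replace /h 71): {"bie":55,"eic":93,"h":71,"hv":10,"jnm":61,"vjx":53,"zx":21}
After op 11 (replace /vjx 89): {"bie":55,"eic":93,"h":71,"hv":10,"jnm":61,"vjx":89,"zx":21}
After op 12 (add /aq 91): {"aq":91,"bie":55,"eic":93,"h":71,"hv":10,"jnm":61,"vjx":89,"zx":21}
After op 13 (add /hv 61): {"aq":91,"bie":55,"eic":93,"h":71,"hv":61,"jnm":61,"vjx":89,"zx":21}
After op 14 (replace /zx 33): {"aq":91,"bie":55,"eic":93,"h":71,"hv":61,"jnm":61,"vjx":89,"zx":33}
After op 15 (add /dye 18): {"aq":91,"bie":55,"dye":18,"eic":93,"h":71,"hv":61,"jnm":61,"vjx":89,"zx":33}
After op 16 (replace /aq 9): {"aq":9,"bie":55,"dye":18,"eic":93,"h":71,"hv":61,"jnm":61,"vjx":89,"zx":33}
After op 17 (remove /h): {"aq":9,"bie":55,"dye":18,"eic":93,"hv":61,"jnm":61,"vjx":89,"zx":33}
After op 18 (add /ve 18): {"aq":9,"bie":55,"dye":18,"eic":93,"hv":61,"jnm":61,"ve":18,"vjx":89,"zx":33}
After op 19 (add /zx 27): {"aq":9,"bie":55,"dye":18,"eic":93,"hv":61,"jnm":61,"ve":18,"vjx":89,"zx":27}
After op 20 (add /u 88): {"aq":9,"bie":55,"dye":18,"eic":93,"hv":61,"jnm":61,"u":88,"ve":18,"vjx":89,"zx":27}
After op 21 (add /x 11): {"aq":9,"bie":55,"dye":18,"eic":93,"hv":61,"jnm":61,"u":88,"ve":18,"vjx":89,"x":11,"zx":27}
After op 22 (remove /bie): {"aq":9,"dye":18,"eic":93,"hv":61,"jnm":61,"u":88,"ve":18,"vjx":89,"x":11,"zx":27}
After op 23 (remove /vjx): {"aq":9,"dye":18,"eic":93,"hv":61,"jnm":61,"u":88,"ve":18,"x":11,"zx":27}
Size at the root: 9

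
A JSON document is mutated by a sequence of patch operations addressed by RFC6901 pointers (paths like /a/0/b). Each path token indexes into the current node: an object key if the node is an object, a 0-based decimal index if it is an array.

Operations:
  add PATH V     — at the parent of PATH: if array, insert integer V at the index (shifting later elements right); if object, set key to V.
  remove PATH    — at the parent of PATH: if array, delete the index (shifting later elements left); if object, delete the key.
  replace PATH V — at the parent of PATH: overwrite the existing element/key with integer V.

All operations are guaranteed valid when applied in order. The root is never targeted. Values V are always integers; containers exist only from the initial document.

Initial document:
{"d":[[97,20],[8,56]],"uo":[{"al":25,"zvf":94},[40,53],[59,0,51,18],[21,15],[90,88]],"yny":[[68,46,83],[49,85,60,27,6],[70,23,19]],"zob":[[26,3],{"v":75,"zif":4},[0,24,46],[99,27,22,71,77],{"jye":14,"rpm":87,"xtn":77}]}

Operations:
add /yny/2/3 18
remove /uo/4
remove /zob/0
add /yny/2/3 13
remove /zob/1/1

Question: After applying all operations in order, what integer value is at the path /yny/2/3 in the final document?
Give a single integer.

Answer: 13

Derivation:
After op 1 (add /yny/2/3 18): {"d":[[97,20],[8,56]],"uo":[{"al":25,"zvf":94},[40,53],[59,0,51,18],[21,15],[90,88]],"yny":[[68,46,83],[49,85,60,27,6],[70,23,19,18]],"zob":[[26,3],{"v":75,"zif":4},[0,24,46],[99,27,22,71,77],{"jye":14,"rpm":87,"xtn":77}]}
After op 2 (remove /uo/4): {"d":[[97,20],[8,56]],"uo":[{"al":25,"zvf":94},[40,53],[59,0,51,18],[21,15]],"yny":[[68,46,83],[49,85,60,27,6],[70,23,19,18]],"zob":[[26,3],{"v":75,"zif":4},[0,24,46],[99,27,22,71,77],{"jye":14,"rpm":87,"xtn":77}]}
After op 3 (remove /zob/0): {"d":[[97,20],[8,56]],"uo":[{"al":25,"zvf":94},[40,53],[59,0,51,18],[21,15]],"yny":[[68,46,83],[49,85,60,27,6],[70,23,19,18]],"zob":[{"v":75,"zif":4},[0,24,46],[99,27,22,71,77],{"jye":14,"rpm":87,"xtn":77}]}
After op 4 (add /yny/2/3 13): {"d":[[97,20],[8,56]],"uo":[{"al":25,"zvf":94},[40,53],[59,0,51,18],[21,15]],"yny":[[68,46,83],[49,85,60,27,6],[70,23,19,13,18]],"zob":[{"v":75,"zif":4},[0,24,46],[99,27,22,71,77],{"jye":14,"rpm":87,"xtn":77}]}
After op 5 (remove /zob/1/1): {"d":[[97,20],[8,56]],"uo":[{"al":25,"zvf":94},[40,53],[59,0,51,18],[21,15]],"yny":[[68,46,83],[49,85,60,27,6],[70,23,19,13,18]],"zob":[{"v":75,"zif":4},[0,46],[99,27,22,71,77],{"jye":14,"rpm":87,"xtn":77}]}
Value at /yny/2/3: 13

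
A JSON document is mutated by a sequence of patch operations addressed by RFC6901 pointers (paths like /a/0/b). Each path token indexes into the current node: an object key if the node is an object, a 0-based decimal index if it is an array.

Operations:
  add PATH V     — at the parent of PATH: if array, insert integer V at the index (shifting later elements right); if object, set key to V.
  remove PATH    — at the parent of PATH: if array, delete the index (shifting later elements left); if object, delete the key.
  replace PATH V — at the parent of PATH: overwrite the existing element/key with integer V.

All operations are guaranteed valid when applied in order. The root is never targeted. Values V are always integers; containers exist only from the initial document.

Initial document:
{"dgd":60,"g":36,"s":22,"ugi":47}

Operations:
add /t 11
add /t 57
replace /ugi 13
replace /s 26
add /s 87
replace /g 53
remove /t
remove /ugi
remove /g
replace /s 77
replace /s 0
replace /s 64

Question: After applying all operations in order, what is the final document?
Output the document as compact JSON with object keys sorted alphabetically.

Answer: {"dgd":60,"s":64}

Derivation:
After op 1 (add /t 11): {"dgd":60,"g":36,"s":22,"t":11,"ugi":47}
After op 2 (add /t 57): {"dgd":60,"g":36,"s":22,"t":57,"ugi":47}
After op 3 (replace /ugi 13): {"dgd":60,"g":36,"s":22,"t":57,"ugi":13}
After op 4 (replace /s 26): {"dgd":60,"g":36,"s":26,"t":57,"ugi":13}
After op 5 (add /s 87): {"dgd":60,"g":36,"s":87,"t":57,"ugi":13}
After op 6 (replace /g 53): {"dgd":60,"g":53,"s":87,"t":57,"ugi":13}
After op 7 (remove /t): {"dgd":60,"g":53,"s":87,"ugi":13}
After op 8 (remove /ugi): {"dgd":60,"g":53,"s":87}
After op 9 (remove /g): {"dgd":60,"s":87}
After op 10 (replace /s 77): {"dgd":60,"s":77}
After op 11 (replace /s 0): {"dgd":60,"s":0}
After op 12 (replace /s 64): {"dgd":60,"s":64}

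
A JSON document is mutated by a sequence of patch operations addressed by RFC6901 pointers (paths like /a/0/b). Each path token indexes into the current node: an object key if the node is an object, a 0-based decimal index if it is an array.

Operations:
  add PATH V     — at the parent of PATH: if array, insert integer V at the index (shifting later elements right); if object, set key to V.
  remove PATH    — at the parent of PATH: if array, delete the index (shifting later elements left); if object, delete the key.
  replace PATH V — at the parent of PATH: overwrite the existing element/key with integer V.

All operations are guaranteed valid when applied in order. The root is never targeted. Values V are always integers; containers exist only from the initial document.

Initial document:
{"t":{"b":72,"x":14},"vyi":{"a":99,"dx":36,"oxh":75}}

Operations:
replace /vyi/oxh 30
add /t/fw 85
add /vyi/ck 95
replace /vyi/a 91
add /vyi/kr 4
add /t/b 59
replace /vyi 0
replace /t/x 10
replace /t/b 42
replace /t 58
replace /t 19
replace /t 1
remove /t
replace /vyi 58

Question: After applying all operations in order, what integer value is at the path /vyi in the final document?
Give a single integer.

After op 1 (replace /vyi/oxh 30): {"t":{"b":72,"x":14},"vyi":{"a":99,"dx":36,"oxh":30}}
After op 2 (add /t/fw 85): {"t":{"b":72,"fw":85,"x":14},"vyi":{"a":99,"dx":36,"oxh":30}}
After op 3 (add /vyi/ck 95): {"t":{"b":72,"fw":85,"x":14},"vyi":{"a":99,"ck":95,"dx":36,"oxh":30}}
After op 4 (replace /vyi/a 91): {"t":{"b":72,"fw":85,"x":14},"vyi":{"a":91,"ck":95,"dx":36,"oxh":30}}
After op 5 (add /vyi/kr 4): {"t":{"b":72,"fw":85,"x":14},"vyi":{"a":91,"ck":95,"dx":36,"kr":4,"oxh":30}}
After op 6 (add /t/b 59): {"t":{"b":59,"fw":85,"x":14},"vyi":{"a":91,"ck":95,"dx":36,"kr":4,"oxh":30}}
After op 7 (replace /vyi 0): {"t":{"b":59,"fw":85,"x":14},"vyi":0}
After op 8 (replace /t/x 10): {"t":{"b":59,"fw":85,"x":10},"vyi":0}
After op 9 (replace /t/b 42): {"t":{"b":42,"fw":85,"x":10},"vyi":0}
After op 10 (replace /t 58): {"t":58,"vyi":0}
After op 11 (replace /t 19): {"t":19,"vyi":0}
After op 12 (replace /t 1): {"t":1,"vyi":0}
After op 13 (remove /t): {"vyi":0}
After op 14 (replace /vyi 58): {"vyi":58}
Value at /vyi: 58

Answer: 58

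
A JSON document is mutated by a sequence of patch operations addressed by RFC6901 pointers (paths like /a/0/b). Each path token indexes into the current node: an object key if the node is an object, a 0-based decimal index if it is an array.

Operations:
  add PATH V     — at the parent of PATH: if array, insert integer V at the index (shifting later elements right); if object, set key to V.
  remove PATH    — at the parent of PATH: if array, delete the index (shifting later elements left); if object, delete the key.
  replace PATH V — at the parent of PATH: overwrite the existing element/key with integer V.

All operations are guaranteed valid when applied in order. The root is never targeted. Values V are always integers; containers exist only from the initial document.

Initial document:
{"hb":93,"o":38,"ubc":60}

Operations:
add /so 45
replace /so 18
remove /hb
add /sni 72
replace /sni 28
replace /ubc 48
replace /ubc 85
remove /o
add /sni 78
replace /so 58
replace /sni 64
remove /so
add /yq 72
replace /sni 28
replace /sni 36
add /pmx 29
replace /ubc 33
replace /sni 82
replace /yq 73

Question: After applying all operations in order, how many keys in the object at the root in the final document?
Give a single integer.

Answer: 4

Derivation:
After op 1 (add /so 45): {"hb":93,"o":38,"so":45,"ubc":60}
After op 2 (replace /so 18): {"hb":93,"o":38,"so":18,"ubc":60}
After op 3 (remove /hb): {"o":38,"so":18,"ubc":60}
After op 4 (add /sni 72): {"o":38,"sni":72,"so":18,"ubc":60}
After op 5 (replace /sni 28): {"o":38,"sni":28,"so":18,"ubc":60}
After op 6 (replace /ubc 48): {"o":38,"sni":28,"so":18,"ubc":48}
After op 7 (replace /ubc 85): {"o":38,"sni":28,"so":18,"ubc":85}
After op 8 (remove /o): {"sni":28,"so":18,"ubc":85}
After op 9 (add /sni 78): {"sni":78,"so":18,"ubc":85}
After op 10 (replace /so 58): {"sni":78,"so":58,"ubc":85}
After op 11 (replace /sni 64): {"sni":64,"so":58,"ubc":85}
After op 12 (remove /so): {"sni":64,"ubc":85}
After op 13 (add /yq 72): {"sni":64,"ubc":85,"yq":72}
After op 14 (replace /sni 28): {"sni":28,"ubc":85,"yq":72}
After op 15 (replace /sni 36): {"sni":36,"ubc":85,"yq":72}
After op 16 (add /pmx 29): {"pmx":29,"sni":36,"ubc":85,"yq":72}
After op 17 (replace /ubc 33): {"pmx":29,"sni":36,"ubc":33,"yq":72}
After op 18 (replace /sni 82): {"pmx":29,"sni":82,"ubc":33,"yq":72}
After op 19 (replace /yq 73): {"pmx":29,"sni":82,"ubc":33,"yq":73}
Size at the root: 4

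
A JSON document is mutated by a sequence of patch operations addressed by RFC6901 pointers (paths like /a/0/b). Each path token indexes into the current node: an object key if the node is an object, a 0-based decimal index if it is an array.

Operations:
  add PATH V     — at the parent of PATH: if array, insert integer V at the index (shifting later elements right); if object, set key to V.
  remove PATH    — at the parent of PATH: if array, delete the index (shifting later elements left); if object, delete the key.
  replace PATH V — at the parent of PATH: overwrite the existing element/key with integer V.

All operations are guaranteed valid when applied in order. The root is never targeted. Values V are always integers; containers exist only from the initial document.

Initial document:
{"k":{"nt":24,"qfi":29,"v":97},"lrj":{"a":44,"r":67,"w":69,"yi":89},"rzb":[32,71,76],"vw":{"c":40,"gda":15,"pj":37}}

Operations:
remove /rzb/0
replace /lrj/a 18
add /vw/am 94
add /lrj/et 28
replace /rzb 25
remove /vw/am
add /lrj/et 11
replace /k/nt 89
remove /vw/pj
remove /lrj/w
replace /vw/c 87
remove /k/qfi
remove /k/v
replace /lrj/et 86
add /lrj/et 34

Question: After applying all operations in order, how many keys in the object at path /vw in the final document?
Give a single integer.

After op 1 (remove /rzb/0): {"k":{"nt":24,"qfi":29,"v":97},"lrj":{"a":44,"r":67,"w":69,"yi":89},"rzb":[71,76],"vw":{"c":40,"gda":15,"pj":37}}
After op 2 (replace /lrj/a 18): {"k":{"nt":24,"qfi":29,"v":97},"lrj":{"a":18,"r":67,"w":69,"yi":89},"rzb":[71,76],"vw":{"c":40,"gda":15,"pj":37}}
After op 3 (add /vw/am 94): {"k":{"nt":24,"qfi":29,"v":97},"lrj":{"a":18,"r":67,"w":69,"yi":89},"rzb":[71,76],"vw":{"am":94,"c":40,"gda":15,"pj":37}}
After op 4 (add /lrj/et 28): {"k":{"nt":24,"qfi":29,"v":97},"lrj":{"a":18,"et":28,"r":67,"w":69,"yi":89},"rzb":[71,76],"vw":{"am":94,"c":40,"gda":15,"pj":37}}
After op 5 (replace /rzb 25): {"k":{"nt":24,"qfi":29,"v":97},"lrj":{"a":18,"et":28,"r":67,"w":69,"yi":89},"rzb":25,"vw":{"am":94,"c":40,"gda":15,"pj":37}}
After op 6 (remove /vw/am): {"k":{"nt":24,"qfi":29,"v":97},"lrj":{"a":18,"et":28,"r":67,"w":69,"yi":89},"rzb":25,"vw":{"c":40,"gda":15,"pj":37}}
After op 7 (add /lrj/et 11): {"k":{"nt":24,"qfi":29,"v":97},"lrj":{"a":18,"et":11,"r":67,"w":69,"yi":89},"rzb":25,"vw":{"c":40,"gda":15,"pj":37}}
After op 8 (replace /k/nt 89): {"k":{"nt":89,"qfi":29,"v":97},"lrj":{"a":18,"et":11,"r":67,"w":69,"yi":89},"rzb":25,"vw":{"c":40,"gda":15,"pj":37}}
After op 9 (remove /vw/pj): {"k":{"nt":89,"qfi":29,"v":97},"lrj":{"a":18,"et":11,"r":67,"w":69,"yi":89},"rzb":25,"vw":{"c":40,"gda":15}}
After op 10 (remove /lrj/w): {"k":{"nt":89,"qfi":29,"v":97},"lrj":{"a":18,"et":11,"r":67,"yi":89},"rzb":25,"vw":{"c":40,"gda":15}}
After op 11 (replace /vw/c 87): {"k":{"nt":89,"qfi":29,"v":97},"lrj":{"a":18,"et":11,"r":67,"yi":89},"rzb":25,"vw":{"c":87,"gda":15}}
After op 12 (remove /k/qfi): {"k":{"nt":89,"v":97},"lrj":{"a":18,"et":11,"r":67,"yi":89},"rzb":25,"vw":{"c":87,"gda":15}}
After op 13 (remove /k/v): {"k":{"nt":89},"lrj":{"a":18,"et":11,"r":67,"yi":89},"rzb":25,"vw":{"c":87,"gda":15}}
After op 14 (replace /lrj/et 86): {"k":{"nt":89},"lrj":{"a":18,"et":86,"r":67,"yi":89},"rzb":25,"vw":{"c":87,"gda":15}}
After op 15 (add /lrj/et 34): {"k":{"nt":89},"lrj":{"a":18,"et":34,"r":67,"yi":89},"rzb":25,"vw":{"c":87,"gda":15}}
Size at path /vw: 2

Answer: 2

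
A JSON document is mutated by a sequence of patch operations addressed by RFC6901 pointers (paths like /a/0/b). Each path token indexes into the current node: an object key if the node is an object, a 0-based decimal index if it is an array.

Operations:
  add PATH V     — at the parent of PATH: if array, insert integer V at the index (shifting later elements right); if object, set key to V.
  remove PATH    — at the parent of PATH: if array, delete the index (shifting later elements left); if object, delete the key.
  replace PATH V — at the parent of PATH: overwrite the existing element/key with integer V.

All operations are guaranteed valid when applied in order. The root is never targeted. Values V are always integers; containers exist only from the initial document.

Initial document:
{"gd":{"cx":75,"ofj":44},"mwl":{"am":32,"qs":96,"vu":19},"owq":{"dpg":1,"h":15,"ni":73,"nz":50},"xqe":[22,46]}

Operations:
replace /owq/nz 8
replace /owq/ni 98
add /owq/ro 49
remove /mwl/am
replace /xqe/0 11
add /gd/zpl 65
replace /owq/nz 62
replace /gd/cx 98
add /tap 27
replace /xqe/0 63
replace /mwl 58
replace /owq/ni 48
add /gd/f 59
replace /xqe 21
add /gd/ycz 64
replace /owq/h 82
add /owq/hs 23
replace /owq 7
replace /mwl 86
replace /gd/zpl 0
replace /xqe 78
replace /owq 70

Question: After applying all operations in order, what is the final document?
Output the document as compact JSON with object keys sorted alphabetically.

Answer: {"gd":{"cx":98,"f":59,"ofj":44,"ycz":64,"zpl":0},"mwl":86,"owq":70,"tap":27,"xqe":78}

Derivation:
After op 1 (replace /owq/nz 8): {"gd":{"cx":75,"ofj":44},"mwl":{"am":32,"qs":96,"vu":19},"owq":{"dpg":1,"h":15,"ni":73,"nz":8},"xqe":[22,46]}
After op 2 (replace /owq/ni 98): {"gd":{"cx":75,"ofj":44},"mwl":{"am":32,"qs":96,"vu":19},"owq":{"dpg":1,"h":15,"ni":98,"nz":8},"xqe":[22,46]}
After op 3 (add /owq/ro 49): {"gd":{"cx":75,"ofj":44},"mwl":{"am":32,"qs":96,"vu":19},"owq":{"dpg":1,"h":15,"ni":98,"nz":8,"ro":49},"xqe":[22,46]}
After op 4 (remove /mwl/am): {"gd":{"cx":75,"ofj":44},"mwl":{"qs":96,"vu":19},"owq":{"dpg":1,"h":15,"ni":98,"nz":8,"ro":49},"xqe":[22,46]}
After op 5 (replace /xqe/0 11): {"gd":{"cx":75,"ofj":44},"mwl":{"qs":96,"vu":19},"owq":{"dpg":1,"h":15,"ni":98,"nz":8,"ro":49},"xqe":[11,46]}
After op 6 (add /gd/zpl 65): {"gd":{"cx":75,"ofj":44,"zpl":65},"mwl":{"qs":96,"vu":19},"owq":{"dpg":1,"h":15,"ni":98,"nz":8,"ro":49},"xqe":[11,46]}
After op 7 (replace /owq/nz 62): {"gd":{"cx":75,"ofj":44,"zpl":65},"mwl":{"qs":96,"vu":19},"owq":{"dpg":1,"h":15,"ni":98,"nz":62,"ro":49},"xqe":[11,46]}
After op 8 (replace /gd/cx 98): {"gd":{"cx":98,"ofj":44,"zpl":65},"mwl":{"qs":96,"vu":19},"owq":{"dpg":1,"h":15,"ni":98,"nz":62,"ro":49},"xqe":[11,46]}
After op 9 (add /tap 27): {"gd":{"cx":98,"ofj":44,"zpl":65},"mwl":{"qs":96,"vu":19},"owq":{"dpg":1,"h":15,"ni":98,"nz":62,"ro":49},"tap":27,"xqe":[11,46]}
After op 10 (replace /xqe/0 63): {"gd":{"cx":98,"ofj":44,"zpl":65},"mwl":{"qs":96,"vu":19},"owq":{"dpg":1,"h":15,"ni":98,"nz":62,"ro":49},"tap":27,"xqe":[63,46]}
After op 11 (replace /mwl 58): {"gd":{"cx":98,"ofj":44,"zpl":65},"mwl":58,"owq":{"dpg":1,"h":15,"ni":98,"nz":62,"ro":49},"tap":27,"xqe":[63,46]}
After op 12 (replace /owq/ni 48): {"gd":{"cx":98,"ofj":44,"zpl":65},"mwl":58,"owq":{"dpg":1,"h":15,"ni":48,"nz":62,"ro":49},"tap":27,"xqe":[63,46]}
After op 13 (add /gd/f 59): {"gd":{"cx":98,"f":59,"ofj":44,"zpl":65},"mwl":58,"owq":{"dpg":1,"h":15,"ni":48,"nz":62,"ro":49},"tap":27,"xqe":[63,46]}
After op 14 (replace /xqe 21): {"gd":{"cx":98,"f":59,"ofj":44,"zpl":65},"mwl":58,"owq":{"dpg":1,"h":15,"ni":48,"nz":62,"ro":49},"tap":27,"xqe":21}
After op 15 (add /gd/ycz 64): {"gd":{"cx":98,"f":59,"ofj":44,"ycz":64,"zpl":65},"mwl":58,"owq":{"dpg":1,"h":15,"ni":48,"nz":62,"ro":49},"tap":27,"xqe":21}
After op 16 (replace /owq/h 82): {"gd":{"cx":98,"f":59,"ofj":44,"ycz":64,"zpl":65},"mwl":58,"owq":{"dpg":1,"h":82,"ni":48,"nz":62,"ro":49},"tap":27,"xqe":21}
After op 17 (add /owq/hs 23): {"gd":{"cx":98,"f":59,"ofj":44,"ycz":64,"zpl":65},"mwl":58,"owq":{"dpg":1,"h":82,"hs":23,"ni":48,"nz":62,"ro":49},"tap":27,"xqe":21}
After op 18 (replace /owq 7): {"gd":{"cx":98,"f":59,"ofj":44,"ycz":64,"zpl":65},"mwl":58,"owq":7,"tap":27,"xqe":21}
After op 19 (replace /mwl 86): {"gd":{"cx":98,"f":59,"ofj":44,"ycz":64,"zpl":65},"mwl":86,"owq":7,"tap":27,"xqe":21}
After op 20 (replace /gd/zpl 0): {"gd":{"cx":98,"f":59,"ofj":44,"ycz":64,"zpl":0},"mwl":86,"owq":7,"tap":27,"xqe":21}
After op 21 (replace /xqe 78): {"gd":{"cx":98,"f":59,"ofj":44,"ycz":64,"zpl":0},"mwl":86,"owq":7,"tap":27,"xqe":78}
After op 22 (replace /owq 70): {"gd":{"cx":98,"f":59,"ofj":44,"ycz":64,"zpl":0},"mwl":86,"owq":70,"tap":27,"xqe":78}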